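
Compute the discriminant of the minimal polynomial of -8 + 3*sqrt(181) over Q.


The element -8 + 3*sqrt(181) has minimal polynomial:
x^2 + 16*x - 1565
Discriminant = (16)^2 - 4*(-1565)
= 256 + 6260
= 6516

6516


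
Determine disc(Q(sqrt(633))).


For K = Q(sqrt(d)) with d squarefree: disc(K) = d if d = 1 mod 4, and disc(K) = 4d if d = 2 or 3 mod 4.
Here d = 633, and d mod 4 = 1.
d = 1 mod 4 (O_K = Z[(1+sqrt(d))/2]), so disc(K) = d = 633

633


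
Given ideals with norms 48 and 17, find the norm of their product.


N(IJ) = N(I) * N(J)
= 48 * 17
= 816

816


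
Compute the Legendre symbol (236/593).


p = 593 is prime, so compute (236/593) with the reciprocity algorithm (Jacobi-symbol steps: pull out 2s via (2/n), flip via reciprocity, reduce):
  pull out 2: (2/593) = +1  (since 593 mod 8 = 1)
  pull out 2: (2/593) = +1  (since 593 mod 8 = 1)
  reciprocity: (59/593) -> +(593/59)
  reduce: (3/59)
  reciprocity: (3/59) -> -(59/3)
  reduce: (2/3)
  pull out 2: (2/3) = -1  (since 3 mod 8 = 3)
  (1/3) = 1
Product of signs = 1
(236/593) = 1

1


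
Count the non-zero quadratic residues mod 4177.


For prime p, the number of non-zero quadratic residues is (p-1)/2.
= (4177-1)/2
= 2088

2088


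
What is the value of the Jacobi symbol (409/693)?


Compute (409/693) via quadratic reciprocity:
  reciprocity: (409/693) -> +(693/409)
  reduce: (284/409)
  pull out 2: (2/409) = +1  (since 409 mod 8 = 1)
  pull out 2: (2/409) = +1  (since 409 mod 8 = 1)
  reciprocity: (71/409) -> +(409/71)
  reduce: (54/71)
  pull out 2: (2/71) = +1  (since 71 mod 8 = 7)
  reciprocity: (27/71) -> -(71/27)
  reduce: (17/27)
  reciprocity: (17/27) -> +(27/17)
  reduce: (10/17)
  pull out 2: (2/17) = +1  (since 17 mod 8 = 1)
  reciprocity: (5/17) -> +(17/5)
  reduce: (2/5)
  pull out 2: (2/5) = -1  (since 5 mod 8 = 5)
  (1/5) = 1
Product of signs = 1

1


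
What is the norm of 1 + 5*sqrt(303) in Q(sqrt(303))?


N(a + b*sqrt(d)) = a^2 - d*b^2
= (1)^2 - (303)*(5)^2
= 1 - 7575
= -7574

-7574


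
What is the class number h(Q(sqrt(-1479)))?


K = Q(sqrt(-1479)). d mod 4 = 1, so D = disc(K) = d = -1479
h(K) equals the number of primitive reduced positive-definite forms (a, b, c) = a*x^2 + b*x*y + c*y^2 with b^2 - 4ac = D,
where reduced means |b| <= a <= c, with b >= 0 whenever |b| = a or a = c, and primitive means gcd(a, b, c) = 1.
Reduced forces 3a^2 <= |D| = 1479, so 1 <= a <= 22; b must have the parity of D, and c = (b^2 - D)/(4a) must be an integer >= a.
Enumerate a = 1..22, b in [-a, a]:
  a=1: (1, 1, 370)  [1]
  a=2: (2, -1, 185), (2, 1, 185)  [2]
  a=3: (3, 3, 124)  [1]
  a=4: (4, -3, 93), (4, 3, 93)  [2]
  a=5: (5, -1, 74), (5, 1, 74)  [2]
  a=6: (6, -3, 62), (6, 3, 62)  [2]
  a=7: none
  a=8: (8, -5, 47), (8, 5, 47)  [2]
  a=9: none
  a=10: (10, -9, 39), (10, -1, 37), (10, 1, 37), (10, 9, 39)  [4]
  a=11: none
  a=12: (12, -3, 31), (12, 3, 31)  [2]
  a=13: (13, -9, 30), (13, 9, 30)  [2]
  a=14: none
  a=15: (15, -9, 26), (15, 9, 26)  [2]
  a=16: (16, -11, 25), (16, 11, 25)  [2]
  a=17: (17, 17, 26)  [1]
  a=18..19: none
  a=20: (20, -19, 23), (20, 11, 20), (20, 19, 23)  [3]
  a=21..22: none
Total reduced forms: 1 + 2 + 1 + 2 + 2 + 2 + 2 + 4 + 2 + 2 + 2 + 2 + 1 + 3 = 28
h = 28

28


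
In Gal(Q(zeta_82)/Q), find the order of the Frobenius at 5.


The Frobenius at p in Gal(Q(zeta_n)/Q) = (Z/nZ)* is the class of p, so its order is ord_82(5), the smallest k >= 1 with 5^k = 1 mod 82.
n = 82 = 2 * 41, phi(82) = 40; the order divides phi(n).
Divisors of 40: 1, 2, 4, 5, 8, 10, 20, 40
Repeated squaring mod 82: 5^1 = 5, 5^2 = 25, 5^4 = 51, 5^8 = 59, 5^16 = 37, 5^32 = 57
Test divisors in increasing order:
  k=1: 5^1 = 5 mod 82
  k=2: 5^2 = 25 mod 82
  k=4: 5^4 = 51 mod 82
  k=5: 5^5 = 51 * 5 = 9 mod 82
  k=8: 5^8 = 59 mod 82
  k=10: 5^10 = 59 * 25 = 81 mod 82
  k=20: 5^20 = 37 * 51 = 1 mod 82  <- first divisor giving 1
Order = 20

20


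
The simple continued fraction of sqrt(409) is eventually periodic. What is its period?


Run the CF algorithm for sqrt(409).
a_0 = floor(sqrt(409)) = 20; set m_0=0, q_0=1.
Recurrence: m' = q*a - m,  q' = (d - m'^2)/q,  a' = floor((a_0 + m')/q').
  step 1: m=20, q=9, a=4
  step 2: m=16, q=17, a=2
  step 3: m=18, q=5, a=7
  step 4: m=17, q=24, a=1
  step 5: m=7, q=15, a=1
  step 6: m=8, q=23, a=1
  step 7: m=15, q=8, a=4
  step 8: m=17, q=15, a=2
  step 9: m=13, q=16, a=2
  step 10: m=19, q=3, a=13
  step 11: m=20, q=3, a=13
  step 12: m=19, q=16, a=2
  step 13: m=13, q=15, a=2
  step 14: m=17, q=8, a=4
  step 15: m=15, q=23, a=1
  step 16: m=8, q=15, a=1
  step 17: m=7, q=24, a=1
  step 18: m=17, q=5, a=7
  step 19: m=18, q=17, a=2
  step 20: m=16, q=9, a=4
  step 21: m=20, q=1, a=40
a_21 = 2*a_0 = 40, so the period closes here.
sqrt(409) = [20; 4, 2, 7, 1, 1, 1, 4, 2, 2, 13, 13, 2, 2, 4, 1, 1, 1, 7, 2, 4, 40]
Period length = 21

21


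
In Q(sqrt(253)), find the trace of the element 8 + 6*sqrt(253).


Tr(a + b*sqrt(d)) = (a + b*sqrt(d)) + (a - b*sqrt(d)) = 2a
= 2 * (8)
= 16

16


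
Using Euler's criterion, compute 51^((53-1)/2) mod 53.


p = 53 is prime and the exponent is (p-1)/2 = 26, so by Euler's criterion 51^26 = (51/53) = +1 or -1 mod 53.
Compute by square-and-multiply:
  26 = 16 + 8 + 2 (binary 11010)
  Repeated squaring mod 53: 51^1 = 51, 51^2 = 4, 51^4 = 16, 51^8 = 44, 51^16 = 28
  51^26 = 51^16 * 51^8 * 51^2 = 28 * 44 * 4 mod 53
    28 * 44 = 1232 = 13 mod 53
    13 * 4 = 52 = 52 mod 53
  51^26 = 52 mod 53
Result 52 = p - 1 = -1 mod 53: 51 is a quadratic non-residue mod 53. As a residue in [0, p-1] the value is 52.
51^26 mod 53 = 52

52


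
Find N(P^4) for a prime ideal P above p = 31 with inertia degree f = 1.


N(P^a) = p^(a*f)
= 31^(4*1)
= 31^4
= 923521

923521


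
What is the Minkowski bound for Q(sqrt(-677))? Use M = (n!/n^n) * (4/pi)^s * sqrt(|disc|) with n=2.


d = -677, d mod 4 = 3, so disc(K) = 4d = -2708; |disc(K)| = 2708
Imaginary quadratic field, so n = 2, s = r2 = 1, r1 = 0
M = (n!/n^n) * (4/pi)^s * sqrt(|disc(K)|) = (2!/2^2) * (4/pi)^1 * sqrt(2708)
= 0.5 * 1.273240 * 52.038447
= 33.1287

33.1287


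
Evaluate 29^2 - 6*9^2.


x^2 - d*y^2
= 29^2 - 6*9^2
= 841 - 486
= 355

355


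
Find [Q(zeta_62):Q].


The degree equals Euler's totient phi(62).
62 = 2 * 31
phi(62) = 30

30


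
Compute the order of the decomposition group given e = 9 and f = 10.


|D_P| = e * f
= 9 * 10
= 90

90


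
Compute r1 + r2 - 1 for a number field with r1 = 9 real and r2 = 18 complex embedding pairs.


By Dirichlet's unit theorem:
rank = r1 + r2 - 1
= 9 + 18 - 1
= 26

26


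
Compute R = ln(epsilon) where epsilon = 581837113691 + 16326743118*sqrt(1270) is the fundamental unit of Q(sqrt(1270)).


epsilon = 581837113691 + 16326743118*sqrt(1270)
= 1.1637e+12
R = ln(1.1637e+12)
= 27.7826

27.7826


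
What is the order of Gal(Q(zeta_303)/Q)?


|Gal(Q(zeta_303)/Q)| = phi(303)
= 200

200


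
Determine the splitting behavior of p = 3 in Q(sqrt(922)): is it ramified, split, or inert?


K = Q(sqrt(922)). Since d mod 4 = 2, disc(K) = 3688.
Check p | disc: 3688 mod 3 = 1.
p does not divide disc. Compute Legendre symbol (d/p):
1^((3-1)/2) mod 3 = 1
(d/p) = 1, so p splits: (p) = P*P' with e=1, f=1, g=2.
Therefore p is split.

split


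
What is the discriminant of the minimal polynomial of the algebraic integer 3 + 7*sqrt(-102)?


The element 3 + 7*sqrt(-102) has minimal polynomial:
x^2 - 6*x + 5007
Discriminant = (-6)^2 - 4*(5007)
= 36 - 20028
= -19992

-19992


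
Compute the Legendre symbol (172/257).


p = 257 is prime, so compute (172/257) with the reciprocity algorithm (Jacobi-symbol steps: pull out 2s via (2/n), flip via reciprocity, reduce):
  pull out 2: (2/257) = +1  (since 257 mod 8 = 1)
  pull out 2: (2/257) = +1  (since 257 mod 8 = 1)
  reciprocity: (43/257) -> +(257/43)
  reduce: (42/43)
  pull out 2: (2/43) = -1  (since 43 mod 8 = 3)
  reciprocity: (21/43) -> +(43/21)
  reduce: (1/21)
  (1/21) = 1
Product of signs = -1
(172/257) = -1

-1


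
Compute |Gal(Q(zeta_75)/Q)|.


|Gal(Q(zeta_75)/Q)| = phi(75)
= 40

40


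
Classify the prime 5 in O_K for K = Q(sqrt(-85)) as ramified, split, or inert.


K = Q(sqrt(-85)). Since d mod 4 = 3, disc(K) = -340.
Check p | disc: -340 mod 5 = 0.
p divides disc, so p ramifies: (p) = P^2 with e=2, f=1, g=1.
Therefore p is ramified.

ramified


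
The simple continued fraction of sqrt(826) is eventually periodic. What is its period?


Run the CF algorithm for sqrt(826).
a_0 = floor(sqrt(826)) = 28; set m_0=0, q_0=1.
Recurrence: m' = q*a - m,  q' = (d - m'^2)/q,  a' = floor((a_0 + m')/q').
  step 1: m=28, q=42, a=1
  step 2: m=14, q=15, a=2
  step 3: m=16, q=38, a=1
  step 4: m=22, q=9, a=5
  step 5: m=23, q=33, a=1
  step 6: m=10, q=22, a=1
  step 7: m=12, q=31, a=1
  step 8: m=19, q=15, a=3
  step 9: m=26, q=10, a=5
  step 10: m=24, q=25, a=2
  step 11: m=26, q=6, a=9
  step 12: m=28, q=7, a=8
  step 13: m=28, q=6, a=9
  step 14: m=26, q=25, a=2
  step 15: m=24, q=10, a=5
  step 16: m=26, q=15, a=3
  step 17: m=19, q=31, a=1
  step 18: m=12, q=22, a=1
  step 19: m=10, q=33, a=1
  step 20: m=23, q=9, a=5
  step 21: m=22, q=38, a=1
  step 22: m=16, q=15, a=2
  step 23: m=14, q=42, a=1
  step 24: m=28, q=1, a=56
a_24 = 2*a_0 = 56, so the period closes here.
sqrt(826) = [28; 1, 2, 1, 5, 1, 1, 1, 3, 5, 2, 9, 8, 9, 2, 5, 3, 1, 1, 1, 5, 1, 2, 1, 56]
Period length = 24

24


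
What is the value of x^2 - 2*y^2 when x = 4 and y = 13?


x^2 - d*y^2
= 4^2 - 2*13^2
= 16 - 338
= -322

-322


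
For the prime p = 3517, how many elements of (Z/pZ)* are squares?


For prime p, the number of non-zero quadratic residues is (p-1)/2.
= (3517-1)/2
= 1758

1758


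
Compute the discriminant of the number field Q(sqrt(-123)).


For K = Q(sqrt(d)) with d squarefree: disc(K) = d if d = 1 mod 4, and disc(K) = 4d if d = 2 or 3 mod 4.
Here d = -123, and d mod 4 = 1.
d = 1 mod 4 (O_K = Z[(1+sqrt(d))/2]), so disc(K) = d = -123

-123


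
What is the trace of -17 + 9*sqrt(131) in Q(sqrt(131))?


Tr(a + b*sqrt(d)) = (a + b*sqrt(d)) + (a - b*sqrt(d)) = 2a
= 2 * (-17)
= -34

-34


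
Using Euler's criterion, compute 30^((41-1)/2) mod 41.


p = 41 is prime and the exponent is (p-1)/2 = 20, so by Euler's criterion 30^20 = (30/41) = +1 or -1 mod 41.
Compute by square-and-multiply:
  20 = 16 + 4 (binary 10100)
  Repeated squaring mod 41: 30^1 = 30, 30^2 = 39, 30^4 = 4, 30^8 = 16, 30^16 = 10
  30^20 = 30^16 * 30^4 = 10 * 4 mod 41
    10 * 4 = 40 = 40 mod 41
  30^20 = 40 mod 41
Result 40 = p - 1 = -1 mod 41: 30 is a quadratic non-residue mod 41. As a residue in [0, p-1] the value is 40.
30^20 mod 41 = 40

40


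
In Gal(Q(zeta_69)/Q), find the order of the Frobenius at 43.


The Frobenius at p in Gal(Q(zeta_n)/Q) = (Z/nZ)* is the class of p, so its order is ord_69(43), the smallest k >= 1 with 43^k = 1 mod 69.
n = 69 = 3 * 23, phi(69) = 44; the order divides phi(n).
Divisors of 44: 1, 2, 4, 11, 22, 44
Repeated squaring mod 69: 43^1 = 43, 43^2 = 55, 43^4 = 58, 43^8 = 52, 43^16 = 13, 43^32 = 31
Test divisors in increasing order:
  k=1: 43^1 = 43 mod 69
  k=2: 43^2 = 55 mod 69
  k=4: 43^4 = 58 mod 69
  k=11: 43^11 = 52 * 55 * 43 = 22 mod 69
  k=22: 43^22 = 13 * 58 * 55 = 1 mod 69  <- first divisor giving 1
Order = 22

22


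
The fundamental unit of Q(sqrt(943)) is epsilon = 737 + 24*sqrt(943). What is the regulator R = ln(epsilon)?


epsilon = 737 + 24*sqrt(943)
= 1473.9993
R = ln(1473.9993)
= 7.2957

7.2957


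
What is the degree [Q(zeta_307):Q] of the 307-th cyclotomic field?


The degree equals Euler's totient phi(307).
307 = 307
phi(307) = 306

306


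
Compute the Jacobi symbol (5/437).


Compute (5/437) via quadratic reciprocity:
  reciprocity: (5/437) -> +(437/5)
  reduce: (2/5)
  pull out 2: (2/5) = -1  (since 5 mod 8 = 5)
  (1/5) = 1
Product of signs = -1

-1


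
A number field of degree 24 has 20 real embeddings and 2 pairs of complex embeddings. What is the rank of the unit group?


By Dirichlet's unit theorem:
rank = r1 + r2 - 1
= 20 + 2 - 1
= 21

21


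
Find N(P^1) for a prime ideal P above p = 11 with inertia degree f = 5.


N(P^a) = p^(a*f)
= 11^(1*5)
= 11^5
= 161051

161051


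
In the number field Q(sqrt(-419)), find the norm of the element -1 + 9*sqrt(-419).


N(a + b*sqrt(d)) = a^2 - d*b^2
= (-1)^2 - (-419)*(9)^2
= 1 + 33939
= 33940

33940


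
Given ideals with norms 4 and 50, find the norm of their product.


N(IJ) = N(I) * N(J)
= 4 * 50
= 200

200


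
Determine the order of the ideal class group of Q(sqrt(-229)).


K = Q(sqrt(-229)). d mod 4 = 3, so D = disc(K) = 4d = -916
h(K) equals the number of primitive reduced positive-definite forms (a, b, c) = a*x^2 + b*x*y + c*y^2 with b^2 - 4ac = D,
where reduced means |b| <= a <= c, with b >= 0 whenever |b| = a or a = c, and primitive means gcd(a, b, c) = 1.
Reduced forces 3a^2 <= |D| = 916, so 1 <= a <= 17; b must have the parity of D, and c = (b^2 - D)/(4a) must be an integer >= a.
Enumerate a = 1..17, b in [-a, a]:
  a=1: (1, 0, 229)  [1]
  a=2: (2, 2, 115)  [1]
  a=3..4: none
  a=5: (5, -2, 46), (5, 2, 46)  [2]
  a=6: none
  a=7: (7, -6, 34), (7, 6, 34)  [2]
  a=8..9: none
  a=10: (10, -2, 23), (10, 2, 23)  [2]
  a=11..13: none
  a=14: (14, -6, 17), (14, 6, 17)  [2]
  a=15..17: none
Total reduced forms: 1 + 1 + 2 + 2 + 2 + 2 = 10
h = 10

10


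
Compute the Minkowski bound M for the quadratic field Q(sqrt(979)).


d = 979, d mod 4 = 3, so disc(K) = 4d = 3916; |disc(K)| = 3916
Real quadratic field, so n = 2, s = r2 = 0, r1 = 2
M = (n!/n^n) * (4/pi)^s * sqrt(|disc(K)|) = (2!/2^2) * (4/pi)^0 * sqrt(3916)
= 0.5 * 1.000000 * 62.577951
= 31.2890

31.2890


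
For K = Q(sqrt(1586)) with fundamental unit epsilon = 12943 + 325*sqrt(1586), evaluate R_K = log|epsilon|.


epsilon = 12943 + 325*sqrt(1586)
= 25886.0000
R = ln(25886.0000)
= 10.1615

10.1615


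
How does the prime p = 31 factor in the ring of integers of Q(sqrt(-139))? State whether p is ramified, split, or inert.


K = Q(sqrt(-139)). Since d mod 4 = 1, disc(K) = -139.
Check p | disc: -139 mod 31 = 16.
p does not divide disc. Compute Legendre symbol (d/p):
16^((31-1)/2) mod 31 = 1
(d/p) = 1, so p splits: (p) = P*P' with e=1, f=1, g=2.
Therefore p is split.

split


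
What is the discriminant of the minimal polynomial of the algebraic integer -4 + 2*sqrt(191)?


The element -4 + 2*sqrt(191) has minimal polynomial:
x^2 + 8*x - 748
Discriminant = (8)^2 - 4*(-748)
= 64 + 2992
= 3056

3056


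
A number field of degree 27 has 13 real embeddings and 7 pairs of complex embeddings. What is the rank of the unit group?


By Dirichlet's unit theorem:
rank = r1 + r2 - 1
= 13 + 7 - 1
= 19

19


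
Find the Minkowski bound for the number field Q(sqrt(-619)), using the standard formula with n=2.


d = -619, d mod 4 = 1, so disc(K) = d = -619; |disc(K)| = 619
Imaginary quadratic field, so n = 2, s = r2 = 1, r1 = 0
M = (n!/n^n) * (4/pi)^s * sqrt(|disc(K)|) = (2!/2^2) * (4/pi)^1 * sqrt(619)
= 0.5 * 1.273240 * 24.879711
= 15.8389

15.8389


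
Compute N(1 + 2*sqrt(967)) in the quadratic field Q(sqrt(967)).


N(a + b*sqrt(d)) = a^2 - d*b^2
= (1)^2 - (967)*(2)^2
= 1 - 3868
= -3867

-3867


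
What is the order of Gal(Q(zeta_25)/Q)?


|Gal(Q(zeta_25)/Q)| = phi(25)
= 20

20


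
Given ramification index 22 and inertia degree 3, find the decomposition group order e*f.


|D_P| = e * f
= 22 * 3
= 66

66


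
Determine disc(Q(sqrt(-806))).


For K = Q(sqrt(d)) with d squarefree: disc(K) = d if d = 1 mod 4, and disc(K) = 4d if d = 2 or 3 mod 4.
Here d = -806, and d mod 4 = 2.
d = 2 mod 4, not 1 (O_K = Z[sqrt(d)]), so disc(K) = 4d = 4 * (-806) = -3224

-3224


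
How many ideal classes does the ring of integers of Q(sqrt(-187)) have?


K = Q(sqrt(-187)). d mod 4 = 1, so D = disc(K) = d = -187
h(K) equals the number of primitive reduced positive-definite forms (a, b, c) = a*x^2 + b*x*y + c*y^2 with b^2 - 4ac = D,
where reduced means |b| <= a <= c, with b >= 0 whenever |b| = a or a = c, and primitive means gcd(a, b, c) = 1.
Reduced forces 3a^2 <= |D| = 187, so 1 <= a <= 7; b must have the parity of D, and c = (b^2 - D)/(4a) must be an integer >= a.
Enumerate a = 1..7, b in [-a, a]:
  a=1: (1, 1, 47)  [1]
  a=2..6: none
  a=7: (7, 3, 7)  [1]
Total reduced forms: 1 + 1 = 2
h = 2

2


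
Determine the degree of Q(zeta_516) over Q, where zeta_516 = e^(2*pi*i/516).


The degree equals Euler's totient phi(516).
516 = 2^2 * 3 * 43
phi(516) = 168

168


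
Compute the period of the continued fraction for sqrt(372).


Run the CF algorithm for sqrt(372).
a_0 = floor(sqrt(372)) = 19; set m_0=0, q_0=1.
Recurrence: m' = q*a - m,  q' = (d - m'^2)/q,  a' = floor((a_0 + m')/q').
  step 1: m=19, q=11, a=3
  step 2: m=14, q=16, a=2
  step 3: m=18, q=3, a=12
  step 4: m=18, q=16, a=2
  step 5: m=14, q=11, a=3
  step 6: m=19, q=1, a=38
a_6 = 2*a_0 = 38, so the period closes here.
sqrt(372) = [19; 3, 2, 12, 2, 3, 38]
Period length = 6

6


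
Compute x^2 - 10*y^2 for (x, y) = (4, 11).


x^2 - d*y^2
= 4^2 - 10*11^2
= 16 - 1210
= -1194

-1194


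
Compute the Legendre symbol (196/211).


p = 211 is prime, so compute (196/211) with the reciprocity algorithm (Jacobi-symbol steps: pull out 2s via (2/n), flip via reciprocity, reduce):
  pull out 2: (2/211) = -1  (since 211 mod 8 = 3)
  pull out 2: (2/211) = -1  (since 211 mod 8 = 3)
  reciprocity: (49/211) -> +(211/49)
  reduce: (15/49)
  reciprocity: (15/49) -> +(49/15)
  reduce: (4/15)
  pull out 2: (2/15) = +1  (since 15 mod 8 = 7)
  pull out 2: (2/15) = +1  (since 15 mod 8 = 7)
  (1/15) = 1
Product of signs = 1
(196/211) = 1

1


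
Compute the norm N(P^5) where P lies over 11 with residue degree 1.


N(P^a) = p^(a*f)
= 11^(5*1)
= 11^5
= 161051

161051


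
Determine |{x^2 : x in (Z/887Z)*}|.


For prime p, the number of non-zero quadratic residues is (p-1)/2.
= (887-1)/2
= 443

443


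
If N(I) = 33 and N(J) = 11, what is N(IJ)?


N(IJ) = N(I) * N(J)
= 33 * 11
= 363

363


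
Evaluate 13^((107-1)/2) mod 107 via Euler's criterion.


p = 107 is prime and the exponent is (p-1)/2 = 53, so by Euler's criterion 13^53 = (13/107) = +1 or -1 mod 107.
Compute by square-and-multiply:
  53 = 32 + 16 + 4 + 1 (binary 110101)
  Repeated squaring mod 107: 13^1 = 13, 13^2 = 62, 13^4 = 99, 13^8 = 64, 13^16 = 30, 13^32 = 44
  13^53 = 13^32 * 13^16 * 13^4 * 13^1 = 44 * 30 * 99 * 13 mod 107
    44 * 30 = 1320 = 36 mod 107
    36 * 99 = 3564 = 33 mod 107
    33 * 13 = 429 = 1 mod 107
  13^53 = 1 mod 107
Result 1: 13 is a quadratic residue mod 107.
13^53 mod 107 = 1

1


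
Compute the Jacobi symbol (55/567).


Compute (55/567) via quadratic reciprocity:
  reciprocity: (55/567) -> -(567/55)
  reduce: (17/55)
  reciprocity: (17/55) -> +(55/17)
  reduce: (4/17)
  pull out 2: (2/17) = +1  (since 17 mod 8 = 1)
  pull out 2: (2/17) = +1  (since 17 mod 8 = 1)
  (1/17) = 1
Product of signs = -1

-1


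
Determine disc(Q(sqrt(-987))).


For K = Q(sqrt(d)) with d squarefree: disc(K) = d if d = 1 mod 4, and disc(K) = 4d if d = 2 or 3 mod 4.
Here d = -987, and d mod 4 = 1.
d = 1 mod 4 (O_K = Z[(1+sqrt(d))/2]), so disc(K) = d = -987

-987


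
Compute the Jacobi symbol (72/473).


Compute (72/473) via quadratic reciprocity:
  pull out 2: (2/473) = +1  (since 473 mod 8 = 1)
  pull out 2: (2/473) = +1  (since 473 mod 8 = 1)
  pull out 2: (2/473) = +1  (since 473 mod 8 = 1)
  reciprocity: (9/473) -> +(473/9)
  reduce: (5/9)
  reciprocity: (5/9) -> +(9/5)
  reduce: (4/5)
  pull out 2: (2/5) = -1  (since 5 mod 8 = 5)
  pull out 2: (2/5) = -1  (since 5 mod 8 = 5)
  (1/5) = 1
Product of signs = 1

1


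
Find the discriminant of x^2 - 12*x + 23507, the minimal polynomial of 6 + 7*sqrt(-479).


The element 6 + 7*sqrt(-479) has minimal polynomial:
x^2 - 12*x + 23507
Discriminant = (-12)^2 - 4*(23507)
= 144 - 94028
= -93884

-93884


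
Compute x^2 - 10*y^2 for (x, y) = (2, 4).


x^2 - d*y^2
= 2^2 - 10*4^2
= 4 - 160
= -156

-156


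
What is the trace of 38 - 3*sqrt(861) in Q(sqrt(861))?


Tr(a + b*sqrt(d)) = (a + b*sqrt(d)) + (a - b*sqrt(d)) = 2a
= 2 * (38)
= 76

76


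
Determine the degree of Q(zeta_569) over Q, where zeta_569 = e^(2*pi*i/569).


The degree equals Euler's totient phi(569).
569 = 569
phi(569) = 568

568


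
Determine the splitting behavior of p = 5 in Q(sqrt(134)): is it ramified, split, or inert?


K = Q(sqrt(134)). Since d mod 4 = 2, disc(K) = 536.
Check p | disc: 536 mod 5 = 1.
p does not divide disc. Compute Legendre symbol (d/p):
4^((5-1)/2) mod 5 = 1
(d/p) = 1, so p splits: (p) = P*P' with e=1, f=1, g=2.
Therefore p is split.

split


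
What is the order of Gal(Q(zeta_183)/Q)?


|Gal(Q(zeta_183)/Q)| = phi(183)
= 120

120


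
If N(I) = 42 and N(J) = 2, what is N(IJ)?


N(IJ) = N(I) * N(J)
= 42 * 2
= 84

84


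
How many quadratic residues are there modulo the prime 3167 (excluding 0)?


For prime p, the number of non-zero quadratic residues is (p-1)/2.
= (3167-1)/2
= 1583

1583


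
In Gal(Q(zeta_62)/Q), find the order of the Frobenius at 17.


The Frobenius at p in Gal(Q(zeta_n)/Q) = (Z/nZ)* is the class of p, so its order is ord_62(17), the smallest k >= 1 with 17^k = 1 mod 62.
n = 62 = 2 * 31, phi(62) = 30; the order divides phi(n).
Divisors of 30: 1, 2, 3, 5, 6, 10, 15, 30
Repeated squaring mod 62: 17^1 = 17, 17^2 = 41, 17^4 = 7, 17^8 = 49, 17^16 = 45
Test divisors in increasing order:
  k=1: 17^1 = 17 mod 62
  k=2: 17^2 = 41 mod 62
  k=3: 17^3 = 41 * 17 = 15 mod 62
  k=5: 17^5 = 7 * 17 = 57 mod 62
  k=6: 17^6 = 7 * 41 = 39 mod 62
  k=10: 17^10 = 49 * 41 = 25 mod 62
  k=15: 17^15 = 49 * 7 * 41 * 17 = 61 mod 62
  k=30: 17^30 = 45 * 49 * 7 * 41 = 1 mod 62  <- first divisor giving 1
Order = 30

30


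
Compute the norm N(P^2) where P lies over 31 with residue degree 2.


N(P^a) = p^(a*f)
= 31^(2*2)
= 31^4
= 923521

923521


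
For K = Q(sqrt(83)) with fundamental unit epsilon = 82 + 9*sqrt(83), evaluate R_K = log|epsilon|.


epsilon = 82 + 9*sqrt(83)
= 163.9939
R = ln(163.9939)
= 5.0998

5.0998


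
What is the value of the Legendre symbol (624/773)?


p = 773 is prime, so compute (624/773) with the reciprocity algorithm (Jacobi-symbol steps: pull out 2s via (2/n), flip via reciprocity, reduce):
  pull out 2: (2/773) = -1  (since 773 mod 8 = 5)
  pull out 2: (2/773) = -1  (since 773 mod 8 = 5)
  pull out 2: (2/773) = -1  (since 773 mod 8 = 5)
  pull out 2: (2/773) = -1  (since 773 mod 8 = 5)
  reciprocity: (39/773) -> +(773/39)
  reduce: (32/39)
  pull out 2: (2/39) = +1  (since 39 mod 8 = 7)
  pull out 2: (2/39) = +1  (since 39 mod 8 = 7)
  pull out 2: (2/39) = +1  (since 39 mod 8 = 7)
  pull out 2: (2/39) = +1  (since 39 mod 8 = 7)
  pull out 2: (2/39) = +1  (since 39 mod 8 = 7)
  (1/39) = 1
Product of signs = 1
(624/773) = 1

1


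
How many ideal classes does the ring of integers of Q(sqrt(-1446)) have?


K = Q(sqrt(-1446)). d mod 4 = 2, so D = disc(K) = 4d = -5784
h(K) equals the number of primitive reduced positive-definite forms (a, b, c) = a*x^2 + b*x*y + c*y^2 with b^2 - 4ac = D,
where reduced means |b| <= a <= c, with b >= 0 whenever |b| = a or a = c, and primitive means gcd(a, b, c) = 1.
Reduced forces 3a^2 <= |D| = 5784, so 1 <= a <= 43; b must have the parity of D, and c = (b^2 - D)/(4a) must be an integer >= a.
Enumerate a = 1..43, b in [-a, a]:
  a=1: (1, 0, 1446)  [1]
  a=2: (2, 0, 723)  [1]
  a=3: (3, 0, 482)  [1]
  a=4: none
  a=5: (5, -4, 290), (5, 4, 290)  [2]
  a=6: (6, 0, 241)  [1]
  a=7..9: none
  a=10: (10, -4, 145), (10, 4, 145)  [2]
  a=11..12: none
  a=13: (13, -12, 114), (13, 12, 114)  [2]
  a=14: none
  a=15: (15, -6, 97), (15, 6, 97)  [2]
  a=16: none
  a=17: (17, -8, 86), (17, 8, 86)  [2]
  a=18: none
  a=19: (19, -12, 78), (19, 12, 78)  [2]
  a=20..22: none
  a=23: (23, -14, 65), (23, 14, 65)  [2]
  a=24: none
  a=25: (25, -4, 58), (25, 4, 58)  [2]
  a=26: (26, -12, 57), (26, 12, 57)  [2]
  a=27..28: none
  a=29: (29, -4, 50), (29, 4, 50)  [2]
  a=30: (30, -24, 53), (30, 24, 53)  [2]
  a=31..33: none
  a=34: (34, -8, 43), (34, 8, 43)  [2]
  a=35..36: none
  a=37: (37, -32, 46), (37, 32, 46)  [2]
  a=38: (38, -12, 39), (38, 12, 39)  [2]
  a=39..43: none
Total reduced forms: 1 + 1 + 1 + 2 + 1 + 2 + 2 + 2 + 2 + 2 + 2 + 2 + 2 + 2 + 2 + 2 + 2 + 2 = 32
h = 32

32


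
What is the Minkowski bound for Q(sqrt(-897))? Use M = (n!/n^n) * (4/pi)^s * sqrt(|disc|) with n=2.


d = -897, d mod 4 = 3, so disc(K) = 4d = -3588; |disc(K)| = 3588
Imaginary quadratic field, so n = 2, s = r2 = 1, r1 = 0
M = (n!/n^n) * (4/pi)^s * sqrt(|disc(K)|) = (2!/2^2) * (4/pi)^1 * sqrt(3588)
= 0.5 * 1.273240 * 59.899917
= 38.1335

38.1335


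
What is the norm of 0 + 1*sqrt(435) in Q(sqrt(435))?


N(a + b*sqrt(d)) = a^2 - d*b^2
= (0)^2 - (435)*(1)^2
= 0 - 435
= -435

-435


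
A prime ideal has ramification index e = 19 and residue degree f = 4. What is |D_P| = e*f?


|D_P| = e * f
= 19 * 4
= 76

76


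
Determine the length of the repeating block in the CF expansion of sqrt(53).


Run the CF algorithm for sqrt(53).
a_0 = floor(sqrt(53)) = 7; set m_0=0, q_0=1.
Recurrence: m' = q*a - m,  q' = (d - m'^2)/q,  a' = floor((a_0 + m')/q').
  step 1: m=7, q=4, a=3
  step 2: m=5, q=7, a=1
  step 3: m=2, q=7, a=1
  step 4: m=5, q=4, a=3
  step 5: m=7, q=1, a=14
a_5 = 2*a_0 = 14, so the period closes here.
sqrt(53) = [7; 3, 1, 1, 3, 14]
Period length = 5

5


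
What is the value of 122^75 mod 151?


p = 151 is prime and the exponent is (p-1)/2 = 75, so by Euler's criterion 122^75 = (122/151) = +1 or -1 mod 151.
Compute by square-and-multiply:
  75 = 64 + 8 + 2 + 1 (binary 1001011)
  Repeated squaring mod 151: 122^1 = 122, 122^2 = 86, 122^4 = 148, 122^8 = 9, 122^16 = 81, 122^32 = 68, 122^64 = 94
  122^75 = 122^64 * 122^8 * 122^2 * 122^1 = 94 * 9 * 86 * 122 mod 151
    94 * 9 = 846 = 91 mod 151
    91 * 86 = 7826 = 125 mod 151
    125 * 122 = 15250 = 150 mod 151
  122^75 = 150 mod 151
Result 150 = p - 1 = -1 mod 151: 122 is a quadratic non-residue mod 151. As a residue in [0, p-1] the value is 150.
122^75 mod 151 = 150

150


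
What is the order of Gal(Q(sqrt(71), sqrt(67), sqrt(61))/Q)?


The 3 square roots of distinct primes are multiplicatively independent over Q,
so [K:Q] = 2^3 and Gal(K/Q) is isomorphic to (Z/2Z)^3.
|Gal| = 2^3 = 8

8


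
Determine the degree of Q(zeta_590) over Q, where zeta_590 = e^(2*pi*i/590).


The degree equals Euler's totient phi(590).
590 = 2 * 5 * 59
phi(590) = 232

232


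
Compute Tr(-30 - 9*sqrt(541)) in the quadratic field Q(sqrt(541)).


Tr(a + b*sqrt(d)) = (a + b*sqrt(d)) + (a - b*sqrt(d)) = 2a
= 2 * (-30)
= -60

-60


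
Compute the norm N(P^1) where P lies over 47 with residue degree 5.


N(P^a) = p^(a*f)
= 47^(1*5)
= 47^5
= 229345007

229345007


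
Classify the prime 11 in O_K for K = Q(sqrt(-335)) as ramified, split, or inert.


K = Q(sqrt(-335)). Since d mod 4 = 1, disc(K) = -335.
Check p | disc: -335 mod 11 = 6.
p does not divide disc. Compute Legendre symbol (d/p):
6^((11-1)/2) mod 11 = -1
(d/p) = -1, so p is inert: (p) stays prime with e=1, f=2, g=1.
Therefore p is inert.

inert


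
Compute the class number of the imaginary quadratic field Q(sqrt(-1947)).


K = Q(sqrt(-1947)). d mod 4 = 1, so D = disc(K) = d = -1947
h(K) equals the number of primitive reduced positive-definite forms (a, b, c) = a*x^2 + b*x*y + c*y^2 with b^2 - 4ac = D,
where reduced means |b| <= a <= c, with b >= 0 whenever |b| = a or a = c, and primitive means gcd(a, b, c) = 1.
Reduced forces 3a^2 <= |D| = 1947, so 1 <= a <= 25; b must have the parity of D, and c = (b^2 - D)/(4a) must be an integer >= a.
Enumerate a = 1..25, b in [-a, a]:
  a=1: (1, 1, 487)  [1]
  a=2: none
  a=3: (3, 3, 163)  [1]
  a=4..10: none
  a=11: (11, 11, 47)  [1]
  a=12: none
  a=13: (13, -9, 39), (13, 9, 39)  [2]
  a=14..16: none
  a=17: (17, -5, 29), (17, 5, 29)  [2]
  a=18..22: none
  a=23: (23, 13, 23)  [1]
  a=24..25: none
Total reduced forms: 1 + 1 + 1 + 2 + 2 + 1 = 8
h = 8

8


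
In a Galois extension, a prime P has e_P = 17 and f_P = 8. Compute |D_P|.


|D_P| = e * f
= 17 * 8
= 136

136


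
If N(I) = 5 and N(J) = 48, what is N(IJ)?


N(IJ) = N(I) * N(J)
= 5 * 48
= 240

240


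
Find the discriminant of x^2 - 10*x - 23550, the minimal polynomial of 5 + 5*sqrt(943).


The element 5 + 5*sqrt(943) has minimal polynomial:
x^2 - 10*x - 23550
Discriminant = (-10)^2 - 4*(-23550)
= 100 + 94200
= 94300

94300


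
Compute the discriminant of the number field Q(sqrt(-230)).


For K = Q(sqrt(d)) with d squarefree: disc(K) = d if d = 1 mod 4, and disc(K) = 4d if d = 2 or 3 mod 4.
Here d = -230, and d mod 4 = 2.
d = 2 mod 4, not 1 (O_K = Z[sqrt(d)]), so disc(K) = 4d = 4 * (-230) = -920

-920


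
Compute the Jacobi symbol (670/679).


Compute (670/679) via quadratic reciprocity:
  pull out 2: (2/679) = +1  (since 679 mod 8 = 7)
  reciprocity: (335/679) -> -(679/335)
  reduce: (9/335)
  reciprocity: (9/335) -> +(335/9)
  reduce: (2/9)
  pull out 2: (2/9) = +1  (since 9 mod 8 = 1)
  (1/9) = 1
Product of signs = -1

-1


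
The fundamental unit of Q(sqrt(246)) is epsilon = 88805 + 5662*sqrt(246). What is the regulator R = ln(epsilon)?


epsilon = 88805 + 5662*sqrt(246)
= 177610.0000
R = ln(177610.0000)
= 12.0873

12.0873


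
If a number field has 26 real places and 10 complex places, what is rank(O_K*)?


By Dirichlet's unit theorem:
rank = r1 + r2 - 1
= 26 + 10 - 1
= 35

35


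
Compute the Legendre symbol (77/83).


p = 83 is prime, so compute (77/83) with the reciprocity algorithm (Jacobi-symbol steps: pull out 2s via (2/n), flip via reciprocity, reduce):
  reciprocity: (77/83) -> +(83/77)
  reduce: (6/77)
  pull out 2: (2/77) = -1  (since 77 mod 8 = 5)
  reciprocity: (3/77) -> +(77/3)
  reduce: (2/3)
  pull out 2: (2/3) = -1  (since 3 mod 8 = 3)
  (1/3) = 1
Product of signs = 1
(77/83) = 1

1


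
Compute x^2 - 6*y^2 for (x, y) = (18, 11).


x^2 - d*y^2
= 18^2 - 6*11^2
= 324 - 726
= -402

-402


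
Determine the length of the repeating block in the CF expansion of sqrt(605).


Run the CF algorithm for sqrt(605).
a_0 = floor(sqrt(605)) = 24; set m_0=0, q_0=1.
Recurrence: m' = q*a - m,  q' = (d - m'^2)/q,  a' = floor((a_0 + m')/q').
  step 1: m=24, q=29, a=1
  step 2: m=5, q=20, a=1
  step 3: m=15, q=19, a=2
  step 4: m=23, q=4, a=11
  step 5: m=21, q=41, a=1
  step 6: m=20, q=5, a=8
  step 7: m=20, q=41, a=1
  step 8: m=21, q=4, a=11
  step 9: m=23, q=19, a=2
  step 10: m=15, q=20, a=1
  step 11: m=5, q=29, a=1
  step 12: m=24, q=1, a=48
a_12 = 2*a_0 = 48, so the period closes here.
sqrt(605) = [24; 1, 1, 2, 11, 1, 8, 1, 11, 2, 1, 1, 48]
Period length = 12

12


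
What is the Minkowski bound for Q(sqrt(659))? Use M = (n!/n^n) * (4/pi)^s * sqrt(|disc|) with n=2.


d = 659, d mod 4 = 3, so disc(K) = 4d = 2636; |disc(K)| = 2636
Real quadratic field, so n = 2, s = r2 = 0, r1 = 2
M = (n!/n^n) * (4/pi)^s * sqrt(|disc(K)|) = (2!/2^2) * (4/pi)^0 * sqrt(2636)
= 0.5 * 1.000000 * 51.341991
= 25.6710

25.6710


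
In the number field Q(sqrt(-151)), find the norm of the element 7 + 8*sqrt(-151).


N(a + b*sqrt(d)) = a^2 - d*b^2
= (7)^2 - (-151)*(8)^2
= 49 + 9664
= 9713

9713


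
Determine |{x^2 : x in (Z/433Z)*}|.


For prime p, the number of non-zero quadratic residues is (p-1)/2.
= (433-1)/2
= 216

216


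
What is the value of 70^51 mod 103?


p = 103 is prime and the exponent is (p-1)/2 = 51, so by Euler's criterion 70^51 = (70/103) = +1 or -1 mod 103.
Compute by square-and-multiply:
  51 = 32 + 16 + 2 + 1 (binary 110011)
  Repeated squaring mod 103: 70^1 = 70, 70^2 = 59, 70^4 = 82, 70^8 = 29, 70^16 = 17, 70^32 = 83
  70^51 = 70^32 * 70^16 * 70^2 * 70^1 = 83 * 17 * 59 * 70 mod 103
    83 * 17 = 1411 = 72 mod 103
    72 * 59 = 4248 = 25 mod 103
    25 * 70 = 1750 = 102 mod 103
  70^51 = 102 mod 103
Result 102 = p - 1 = -1 mod 103: 70 is a quadratic non-residue mod 103. As a residue in [0, p-1] the value is 102.
70^51 mod 103 = 102

102


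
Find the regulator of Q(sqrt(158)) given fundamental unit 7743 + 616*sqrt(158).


epsilon = 7743 + 616*sqrt(158)
= 15485.9999
R = ln(15485.9999)
= 9.6477

9.6477


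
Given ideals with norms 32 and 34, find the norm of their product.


N(IJ) = N(I) * N(J)
= 32 * 34
= 1088

1088


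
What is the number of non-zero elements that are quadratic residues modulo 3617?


For prime p, the number of non-zero quadratic residues is (p-1)/2.
= (3617-1)/2
= 1808

1808


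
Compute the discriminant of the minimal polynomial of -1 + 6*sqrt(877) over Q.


The element -1 + 6*sqrt(877) has minimal polynomial:
x^2 + 2*x - 31571
Discriminant = (2)^2 - 4*(-31571)
= 4 + 126284
= 126288

126288


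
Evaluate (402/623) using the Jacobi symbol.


Compute (402/623) via quadratic reciprocity:
  pull out 2: (2/623) = +1  (since 623 mod 8 = 7)
  reciprocity: (201/623) -> +(623/201)
  reduce: (20/201)
  pull out 2: (2/201) = +1  (since 201 mod 8 = 1)
  pull out 2: (2/201) = +1  (since 201 mod 8 = 1)
  reciprocity: (5/201) -> +(201/5)
  reduce: (1/5)
  (1/5) = 1
Product of signs = 1

1


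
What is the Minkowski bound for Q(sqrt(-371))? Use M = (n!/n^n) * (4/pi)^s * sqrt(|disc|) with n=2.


d = -371, d mod 4 = 1, so disc(K) = d = -371; |disc(K)| = 371
Imaginary quadratic field, so n = 2, s = r2 = 1, r1 = 0
M = (n!/n^n) * (4/pi)^s * sqrt(|disc(K)|) = (2!/2^2) * (4/pi)^1 * sqrt(371)
= 0.5 * 1.273240 * 19.261360
= 12.2622

12.2622


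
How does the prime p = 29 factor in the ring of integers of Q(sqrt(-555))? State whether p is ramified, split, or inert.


K = Q(sqrt(-555)). Since d mod 4 = 1, disc(K) = -555.
Check p | disc: -555 mod 29 = 25.
p does not divide disc. Compute Legendre symbol (d/p):
25^((29-1)/2) mod 29 = 1
(d/p) = 1, so p splits: (p) = P*P' with e=1, f=1, g=2.
Therefore p is split.

split


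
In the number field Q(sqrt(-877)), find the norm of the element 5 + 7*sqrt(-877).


N(a + b*sqrt(d)) = a^2 - d*b^2
= (5)^2 - (-877)*(7)^2
= 25 + 42973
= 42998

42998


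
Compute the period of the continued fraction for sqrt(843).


Run the CF algorithm for sqrt(843).
a_0 = floor(sqrt(843)) = 29; set m_0=0, q_0=1.
Recurrence: m' = q*a - m,  q' = (d - m'^2)/q,  a' = floor((a_0 + m')/q').
  step 1: m=29, q=2, a=29
  step 2: m=29, q=1, a=58
a_2 = 2*a_0 = 58, so the period closes here.
sqrt(843) = [29; 29, 58]
Period length = 2

2


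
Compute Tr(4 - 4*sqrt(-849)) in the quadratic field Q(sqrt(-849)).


Tr(a + b*sqrt(d)) = (a + b*sqrt(d)) + (a - b*sqrt(d)) = 2a
= 2 * (4)
= 8

8


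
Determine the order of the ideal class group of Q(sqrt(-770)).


K = Q(sqrt(-770)). d mod 4 = 2, so D = disc(K) = 4d = -3080
h(K) equals the number of primitive reduced positive-definite forms (a, b, c) = a*x^2 + b*x*y + c*y^2 with b^2 - 4ac = D,
where reduced means |b| <= a <= c, with b >= 0 whenever |b| = a or a = c, and primitive means gcd(a, b, c) = 1.
Reduced forces 3a^2 <= |D| = 3080, so 1 <= a <= 32; b must have the parity of D, and c = (b^2 - D)/(4a) must be an integer >= a.
Enumerate a = 1..32, b in [-a, a]:
  a=1: (1, 0, 770)  [1]
  a=2: (2, 0, 385)  [1]
  a=3: (3, -2, 257), (3, 2, 257)  [2]
  a=4: none
  a=5: (5, 0, 154)  [1]
  a=6: (6, -4, 129), (6, 4, 129)  [2]
  a=7: (7, 0, 110)  [1]
  a=8: none
  a=9: (9, -4, 86), (9, 4, 86)  [2]
  a=10: (10, 0, 77)  [1]
  a=11: (11, 0, 70)  [1]
  a=12: none
  a=13: (13, -12, 62), (13, 12, 62)  [2]
  a=14: (14, 0, 55)  [1]
  a=15: (15, -10, 53), (15, 10, 53)  [2]
  a=16..17: none
  a=18: (18, -4, 43), (18, 4, 43)  [2]
  a=19: (19, -6, 41), (19, 6, 41)  [2]
  a=20: none
  a=21: (21, -14, 39), (21, 14, 39)  [2]
  a=22: (22, 0, 35)  [1]
  a=23: (23, -18, 37), (23, 18, 37)  [2]
  a=24..25: none
  a=26: (26, -12, 31), (26, 12, 31)  [2]
  a=27: (27, -22, 33), (27, 22, 33)  [2]
  a=28: none
  a=29: (29, -20, 30), (29, 20, 30)  [2]
  a=30..32: none
Total reduced forms: 1 + 1 + 2 + 1 + 2 + 1 + 2 + 1 + 1 + 2 + 1 + 2 + 2 + 2 + 2 + 1 + 2 + 2 + 2 + 2 = 32
h = 32

32


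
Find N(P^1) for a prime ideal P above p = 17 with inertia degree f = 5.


N(P^a) = p^(a*f)
= 17^(1*5)
= 17^5
= 1419857

1419857


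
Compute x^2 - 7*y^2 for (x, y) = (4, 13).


x^2 - d*y^2
= 4^2 - 7*13^2
= 16 - 1183
= -1167

-1167


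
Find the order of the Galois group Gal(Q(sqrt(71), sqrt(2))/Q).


The 2 square roots of distinct primes are multiplicatively independent over Q,
so [K:Q] = 2^2 and Gal(K/Q) is isomorphic to (Z/2Z)^2.
|Gal| = 2^2 = 4

4


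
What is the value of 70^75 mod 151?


p = 151 is prime and the exponent is (p-1)/2 = 75, so by Euler's criterion 70^75 = (70/151) = +1 or -1 mod 151.
Compute by square-and-multiply:
  75 = 64 + 8 + 2 + 1 (binary 1001011)
  Repeated squaring mod 151: 70^1 = 70, 70^2 = 68, 70^4 = 94, 70^8 = 78, 70^16 = 44, 70^32 = 124, 70^64 = 125
  70^75 = 70^64 * 70^8 * 70^2 * 70^1 = 125 * 78 * 68 * 70 mod 151
    125 * 78 = 9750 = 86 mod 151
    86 * 68 = 5848 = 110 mod 151
    110 * 70 = 7700 = 150 mod 151
  70^75 = 150 mod 151
Result 150 = p - 1 = -1 mod 151: 70 is a quadratic non-residue mod 151. As a residue in [0, p-1] the value is 150.
70^75 mod 151 = 150

150


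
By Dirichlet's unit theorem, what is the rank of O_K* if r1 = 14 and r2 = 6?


By Dirichlet's unit theorem:
rank = r1 + r2 - 1
= 14 + 6 - 1
= 19

19


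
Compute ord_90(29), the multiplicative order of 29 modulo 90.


We want ord_90(29), the smallest k >= 1 with 29^k = 1 mod 90.
n = 90 = 2 * 3^2 * 5, phi(90) = 24; the order divides phi(n).
Divisors of 24: 1, 2, 3, 4, 6, 8, 12, 24
Repeated squaring mod 90: 29^1 = 29, 29^2 = 31, 29^4 = 61, 29^8 = 31, 29^16 = 61
Test divisors in increasing order:
  k=1: 29^1 = 29 mod 90
  k=2: 29^2 = 31 mod 90
  k=3: 29^3 = 31 * 29 = 89 mod 90
  k=4: 29^4 = 61 mod 90
  k=6: 29^6 = 61 * 31 = 1 mod 90  <- first divisor giving 1
Order = 6

6


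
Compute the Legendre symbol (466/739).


p = 739 is prime, so compute (466/739) with the reciprocity algorithm (Jacobi-symbol steps: pull out 2s via (2/n), flip via reciprocity, reduce):
  pull out 2: (2/739) = -1  (since 739 mod 8 = 3)
  reciprocity: (233/739) -> +(739/233)
  reduce: (40/233)
  pull out 2: (2/233) = +1  (since 233 mod 8 = 1)
  pull out 2: (2/233) = +1  (since 233 mod 8 = 1)
  pull out 2: (2/233) = +1  (since 233 mod 8 = 1)
  reciprocity: (5/233) -> +(233/5)
  reduce: (3/5)
  reciprocity: (3/5) -> +(5/3)
  reduce: (2/3)
  pull out 2: (2/3) = -1  (since 3 mod 8 = 3)
  (1/3) = 1
Product of signs = 1
(466/739) = 1

1


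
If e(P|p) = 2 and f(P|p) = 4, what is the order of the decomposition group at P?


|D_P| = e * f
= 2 * 4
= 8

8


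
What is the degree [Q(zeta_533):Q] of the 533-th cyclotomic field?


The degree equals Euler's totient phi(533).
533 = 13 * 41
phi(533) = 480

480


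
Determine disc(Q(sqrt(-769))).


For K = Q(sqrt(d)) with d squarefree: disc(K) = d if d = 1 mod 4, and disc(K) = 4d if d = 2 or 3 mod 4.
Here d = -769, and d mod 4 = 3.
d = 3 mod 4, not 1 (O_K = Z[sqrt(d)]), so disc(K) = 4d = 4 * (-769) = -3076

-3076


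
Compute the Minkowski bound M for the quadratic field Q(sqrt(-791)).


d = -791, d mod 4 = 1, so disc(K) = d = -791; |disc(K)| = 791
Imaginary quadratic field, so n = 2, s = r2 = 1, r1 = 0
M = (n!/n^n) * (4/pi)^s * sqrt(|disc(K)|) = (2!/2^2) * (4/pi)^1 * sqrt(791)
= 0.5 * 1.273240 * 28.124722
= 17.9048

17.9048


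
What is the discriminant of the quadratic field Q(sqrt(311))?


For K = Q(sqrt(d)) with d squarefree: disc(K) = d if d = 1 mod 4, and disc(K) = 4d if d = 2 or 3 mod 4.
Here d = 311, and d mod 4 = 3.
d = 3 mod 4, not 1 (O_K = Z[sqrt(d)]), so disc(K) = 4d = 4 * (311) = 1244

1244


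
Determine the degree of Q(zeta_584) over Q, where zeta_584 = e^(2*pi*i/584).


The degree equals Euler's totient phi(584).
584 = 2^3 * 73
phi(584) = 288

288


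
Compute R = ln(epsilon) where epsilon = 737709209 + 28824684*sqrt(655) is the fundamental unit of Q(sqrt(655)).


epsilon = 737709209 + 28824684*sqrt(655)
= 1.4754e+09
R = ln(1.4754e+09)
= 21.1122

21.1122
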